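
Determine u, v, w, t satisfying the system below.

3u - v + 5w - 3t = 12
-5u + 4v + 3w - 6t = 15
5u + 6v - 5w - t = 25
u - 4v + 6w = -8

(2, 1, -1, -4)

Forward elimination on [A|b]:
R2 <- R2 - (-5/3)*R1:  [    0   7/3  34/3   -11    35 ]
R3 <- R3 - (5/3)*R1:  [     0   23/3  -40/3      4      5 ]
R4 <- R4 - (1/3)*R1:  [     0  -11/3   13/3      1    -12 ]
R3 <- R3 - (23/7)*R2:  [      0       0  -354/7   281/7    -110 ]
R4 <- R4 - (-11/7)*R2:  [      0       0   155/7  -114/7      43 ]
R4 <- R4 - (-155/354)*R3:  [        0         0         0   457/354  -914/177 ]
Row echelon form:
[ 3   -1       5       -3  |        12 ]
[ 0  7/3    34/3      -11  |        35 ]
[ 0    0  -354/7    281/7  |      -110 ]
[ 0    0       0  457/354  |  -914/177 ]
Back-substitution:
t = (-914/177) / (457/354) = -4
w = (-110 - (281/7)*(-4)) / (-354/7) = -1
v = (35 - (34/3)*(-1) - (-11)*(-4)) / (7/3) = 1
u = (12 - (-1)*(1) - (5)*(-1) - (-3)*(-4)) / 3 = 2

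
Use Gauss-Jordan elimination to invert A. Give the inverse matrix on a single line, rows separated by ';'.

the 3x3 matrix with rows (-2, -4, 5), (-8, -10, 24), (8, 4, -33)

Gauss-Jordan on [A | I]:
R1 <- (1/-2)*R1:  [    1     2  -5/2  |  -1/2     0     0 ]
R2 <- R2 - (-8)*R1:  [  0   6   4  |  -4   1   0 ]
R3 <- R3 - (8)*R1:  [   0  -12  -13  |    4    0    1 ]
R2 <- (1/6)*R2:  [    0     1   2/3  |  -2/3   1/6     0 ]
R1 <- R1 - (2)*R2:  [     1      0  -23/6  |    5/6   -1/3      0 ]
R3 <- R3 - (-12)*R2:  [  0   0  -5  |  -4   2   1 ]
R3 <- (1/-5)*R3:  [    0     0     1  |   4/5  -2/5  -1/5 ]
R1 <- R1 - (-23/6)*R3:  [      1       0       0  |   39/10  -28/15  -23/30 ]
R2 <- R2 - (2/3)*R3:  [     0      1      0  |   -6/5  13/30   2/15 ]
Right block of [I | A^{-1}] is the inverse:
[ 39/10  -28/15  -23/30 ]
[  -6/5   13/30    2/15 ]
[   4/5    -2/5    -1/5 ]

inverse = [39/10 -28/15 -23/30; -6/5 13/30 2/15; 4/5 -2/5 -1/5]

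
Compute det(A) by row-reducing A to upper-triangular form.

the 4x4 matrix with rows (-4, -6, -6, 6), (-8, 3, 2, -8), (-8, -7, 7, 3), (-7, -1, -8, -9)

Forward elimination:
R2 <- R2 - (2)*R1:  [   0   15   14  -20 ]
R3 <- R3 - (2)*R1:  [  0   5  19  -9 ]
R4 <- R4 - (7/4)*R1:  [     0   19/2    5/2  -39/2 ]
R3 <- R3 - (1/3)*R2:  [    0     0  43/3  -7/3 ]
R4 <- R4 - (19/30)*R2:  [       0        0  -191/30    -41/6 ]
R4 <- R4 - (-191/430)*R3:  [         0          0          0  -1692/215 ]
Upper-triangular form:
[ -4  -6    -6          6 ]
[  0  15    14        -20 ]
[  0   0  43/3       -7/3 ]
[  0   0     0  -1692/215 ]
det(A) = (-1)^0 * (-4) * (15) * (43/3) * (-1692/215) = 6768  (0 row swaps -> sign +1)

det(A) = 6768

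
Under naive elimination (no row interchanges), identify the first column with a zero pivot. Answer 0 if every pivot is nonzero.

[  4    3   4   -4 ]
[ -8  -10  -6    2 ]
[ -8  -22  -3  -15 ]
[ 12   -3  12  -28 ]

first zero-pivot column = 4

Naive forward elimination:
R2 <- R2 - (-2)*R1:  [  0  -4   2  -6 ]
R3 <- R3 - (-2)*R1:  [   0  -16    5  -23 ]
R4 <- R4 - (3)*R1:  [   0  -12    0  -16 ]
R3 <- R3 - (4)*R2:  [  0   0  -3   1 ]
R4 <- R4 - (3)*R2:  [  0   0  -6   2 ]
R4 <- R4 - (2)*R3:  [ 0  0  0  0 ]
Matrix at this point:
[ 4   3   4  -4 ]
[ 0  -4   2  -6 ]
[ 0   0  -3   1 ]
[ 0   0   0   0 ]
Pivot entry (4,4) in the last row is zero and there are no rows below to swap with -> zero pivot in column 4 (A is singular).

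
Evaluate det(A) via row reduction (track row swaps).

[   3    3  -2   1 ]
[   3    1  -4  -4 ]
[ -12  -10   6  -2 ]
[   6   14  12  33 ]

Forward elimination:
R2 <- R2 - (1)*R1:  [  0  -2  -2  -5 ]
R3 <- R3 - (-4)*R1:  [  0   2  -2   2 ]
R4 <- R4 - (2)*R1:  [  0   8  16  31 ]
R3 <- R3 - (-1)*R2:  [  0   0  -4  -3 ]
R4 <- R4 - (-4)*R2:  [  0   0   8  11 ]
R4 <- R4 - (-2)*R3:  [ 0  0  0  5 ]
Upper-triangular form:
[ 3   3  -2   1 ]
[ 0  -2  -2  -5 ]
[ 0   0  -4  -3 ]
[ 0   0   0   5 ]
det(A) = (-1)^0 * (3) * (-2) * (-4) * (5) = 120  (0 row swaps -> sign +1)

det(A) = 120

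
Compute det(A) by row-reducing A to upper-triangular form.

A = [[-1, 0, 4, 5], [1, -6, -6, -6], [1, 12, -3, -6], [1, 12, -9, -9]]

Forward elimination:
R2 <- R2 - (-1)*R1:  [  0  -6  -2  -1 ]
R3 <- R3 - (-1)*R1:  [  0  12   1  -1 ]
R4 <- R4 - (-1)*R1:  [  0  12  -5  -4 ]
R3 <- R3 - (-2)*R2:  [  0   0  -3  -3 ]
R4 <- R4 - (-2)*R2:  [  0   0  -9  -6 ]
R4 <- R4 - (3)*R3:  [ 0  0  0  3 ]
Upper-triangular form:
[ -1   0   4   5 ]
[  0  -6  -2  -1 ]
[  0   0  -3  -3 ]
[  0   0   0   3 ]
det(A) = (-1)^0 * (-1) * (-6) * (-3) * (3) = -54  (0 row swaps -> sign +1)

det(A) = -54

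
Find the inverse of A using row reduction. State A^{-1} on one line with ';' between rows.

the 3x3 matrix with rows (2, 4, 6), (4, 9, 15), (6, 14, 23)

inverse = [3/2 4 -3; 1 -5 3; -1 2 -1]

Gauss-Jordan on [A | I]:
R1 <- (1/2)*R1:  [   1    2    3  |  1/2    0    0 ]
R2 <- R2 - (4)*R1:  [  0   1   3  |  -2   1   0 ]
R3 <- R3 - (6)*R1:  [  0   2   5  |  -3   0   1 ]
R1 <- R1 - (2)*R2:  [   1    0   -3  |  9/2   -2    0 ]
R3 <- R3 - (2)*R2:  [  0   0  -1  |   1  -2   1 ]
R3 <- (1/-1)*R3:  [  0   0   1  |  -1   2  -1 ]
R1 <- R1 - (-3)*R3:  [   1    0    0  |  3/2    4   -3 ]
R2 <- R2 - (3)*R3:  [  0   1   0  |   1  -5   3 ]
Right block of [I | A^{-1}] is the inverse:
[ 3/2   4  -3 ]
[   1  -5   3 ]
[  -1   2  -1 ]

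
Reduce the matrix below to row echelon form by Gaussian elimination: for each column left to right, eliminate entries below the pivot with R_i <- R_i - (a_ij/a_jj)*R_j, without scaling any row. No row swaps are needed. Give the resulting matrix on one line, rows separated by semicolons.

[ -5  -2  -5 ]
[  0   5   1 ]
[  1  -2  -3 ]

REF = [-5 -2 -5; 0 5 1; 0 0 -88/25]

Forward elimination:
R3 <- R3 - (-1/5)*R1:  [     0  -12/5     -4 ]
R3 <- R3 - (-12/25)*R2:  [      0       0  -88/25 ]
Row echelon form:
[ -5  -2      -5 ]
[  0   5       1 ]
[  0   0  -88/25 ]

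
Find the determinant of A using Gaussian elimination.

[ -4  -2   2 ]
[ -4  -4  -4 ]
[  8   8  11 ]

Forward elimination:
R2 <- R2 - (1)*R1:  [  0  -2  -6 ]
R3 <- R3 - (-2)*R1:  [  0   4  15 ]
R3 <- R3 - (-2)*R2:  [ 0  0  3 ]
Upper-triangular form:
[ -4  -2   2 ]
[  0  -2  -6 ]
[  0   0   3 ]
det(A) = (-1)^0 * (-4) * (-2) * (3) = 24  (0 row swaps -> sign +1)

det(A) = 24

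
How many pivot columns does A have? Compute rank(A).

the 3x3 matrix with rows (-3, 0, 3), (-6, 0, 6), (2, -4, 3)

rank(A) = 2

Row reduction:
R2 <- R2 - (2)*R1:  [ 0  0  0 ]
R3 <- R3 - (-2/3)*R1:  [  0  -4   5 ]
R2 <-> R3   (pivot in column 2 was zero)
[ -3   0  3 ]
[  0  -4  5 ]
[  0   0  0 ]
Row echelon form:
[ -3   0  3 ]
[  0  -4  5 ]
[  0   0  0 ]
Nonzero rows / pivot columns: 2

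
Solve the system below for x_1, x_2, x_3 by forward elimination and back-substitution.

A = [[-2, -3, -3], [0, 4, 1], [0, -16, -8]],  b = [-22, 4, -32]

Forward elimination on [A|b]:
R3 <- R3 - (-4)*R2:  [   0    0   -4  -16 ]
Row echelon form:
[ -2  -3  -3  |  -22 ]
[  0   4   1  |    4 ]
[  0   0  -4  |  -16 ]
Back-substitution:
x_3 = (-16) / -4 = 4
x_2 = (4 - (1)*(4)) / 4 = 0
x_1 = (-22 - (-3)*(0) - (-3)*(4)) / -2 = 5

(5, 0, 4)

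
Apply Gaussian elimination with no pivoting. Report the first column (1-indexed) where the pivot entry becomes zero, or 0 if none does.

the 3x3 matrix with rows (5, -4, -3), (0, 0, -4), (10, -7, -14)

first zero-pivot column = 2

Naive forward elimination:
R3 <- R3 - (2)*R1:  [  0   1  -8 ]
Matrix at this point:
[ 5  -4  -3 ]
[ 0   0  -4 ]
[ 0   1  -8 ]
Pivot entry (2,2) is zero but row 3 has 1 in column 2 -> naive elimination stops; a row interchange (e.g. R2 <-> R3) would be required here.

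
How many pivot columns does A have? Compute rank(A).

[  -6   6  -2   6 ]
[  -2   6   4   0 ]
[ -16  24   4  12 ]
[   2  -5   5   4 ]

Row reduction:
R2 <- R2 - (1/3)*R1:  [    0     4  14/3    -2 ]
R3 <- R3 - (8/3)*R1:  [    0     8  28/3    -4 ]
R4 <- R4 - (-1/3)*R1:  [    0    -3  13/3     6 ]
R3 <- R3 - (2)*R2:  [ 0  0  0  0 ]
R4 <- R4 - (-3/4)*R2:  [    0     0  47/6   9/2 ]
R3 <-> R4   (pivot in column 3 was zero)
[ -6  6    -2    6 ]
[  0  4  14/3   -2 ]
[  0  0  47/6  9/2 ]
[  0  0     0    0 ]
Row echelon form:
[ -6  6    -2    6 ]
[  0  4  14/3   -2 ]
[  0  0  47/6  9/2 ]
[  0  0     0    0 ]
Nonzero rows / pivot columns: 3

rank(A) = 3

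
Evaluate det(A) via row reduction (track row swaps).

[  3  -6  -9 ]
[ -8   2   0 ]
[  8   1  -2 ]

det(A) = 300

Forward elimination:
R2 <- R2 - (-8/3)*R1:  [   0  -14  -24 ]
R3 <- R3 - (8/3)*R1:  [  0  17  22 ]
R3 <- R3 - (-17/14)*R2:  [     0      0  -50/7 ]
Upper-triangular form:
[ 3   -6     -9 ]
[ 0  -14    -24 ]
[ 0    0  -50/7 ]
det(A) = (-1)^0 * (3) * (-14) * (-50/7) = 300  (0 row swaps -> sign +1)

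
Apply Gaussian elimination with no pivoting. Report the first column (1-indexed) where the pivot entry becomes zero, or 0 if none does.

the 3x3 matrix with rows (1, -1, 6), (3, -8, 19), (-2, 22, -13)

first zero-pivot column = 0

Naive forward elimination:
R2 <- R2 - (3)*R1:  [  0  -5   1 ]
R3 <- R3 - (-2)*R1:  [  0  20  -1 ]
R3 <- R3 - (-4)*R2:  [ 0  0  3 ]
All pivots nonzero; naive elimination completes without hitting a zero pivot.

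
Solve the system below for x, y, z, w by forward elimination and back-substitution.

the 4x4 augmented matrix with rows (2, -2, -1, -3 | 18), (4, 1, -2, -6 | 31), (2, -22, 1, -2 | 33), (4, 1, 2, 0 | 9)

Forward elimination on [A|b]:
R2 <- R2 - (2)*R1:  [  0   5   0   0  -5 ]
R3 <- R3 - (1)*R1:  [   0  -20    2    1   15 ]
R4 <- R4 - (2)*R1:  [   0    5    4    6  -27 ]
R3 <- R3 - (-4)*R2:  [  0   0   2   1  -5 ]
R4 <- R4 - (1)*R2:  [   0    0    4    6  -22 ]
R4 <- R4 - (2)*R3:  [   0    0    0    4  -12 ]
Row echelon form:
[ 2  -2  -1  -3  |   18 ]
[ 0   5   0   0  |   -5 ]
[ 0   0   2   1  |   -5 ]
[ 0   0   0   4  |  -12 ]
Back-substitution:
w = (-12) / 4 = -3
z = (-5 - (1)*(-3)) / 2 = -1
y = (-5) / 5 = -1
x = (18 - (-2)*(-1) - (-1)*(-1) - (-3)*(-3)) / 2 = 3

(3, -1, -1, -3)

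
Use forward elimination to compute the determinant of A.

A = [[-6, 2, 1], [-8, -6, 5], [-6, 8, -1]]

det(A) = 28

Forward elimination:
R2 <- R2 - (4/3)*R1:  [     0  -26/3   11/3 ]
R3 <- R3 - (1)*R1:  [  0   6  -2 ]
R3 <- R3 - (-9/13)*R2:  [    0     0  7/13 ]
Upper-triangular form:
[ -6      2     1 ]
[  0  -26/3  11/3 ]
[  0      0  7/13 ]
det(A) = (-1)^0 * (-6) * (-26/3) * (7/13) = 28  (0 row swaps -> sign +1)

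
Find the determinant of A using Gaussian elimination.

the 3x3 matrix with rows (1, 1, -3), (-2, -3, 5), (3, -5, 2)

Forward elimination:
R2 <- R2 - (-2)*R1:  [  0  -1  -1 ]
R3 <- R3 - (3)*R1:  [  0  -8  11 ]
R3 <- R3 - (8)*R2:  [  0   0  19 ]
Upper-triangular form:
[ 1   1  -3 ]
[ 0  -1  -1 ]
[ 0   0  19 ]
det(A) = (-1)^0 * (1) * (-1) * (19) = -19  (0 row swaps -> sign +1)

det(A) = -19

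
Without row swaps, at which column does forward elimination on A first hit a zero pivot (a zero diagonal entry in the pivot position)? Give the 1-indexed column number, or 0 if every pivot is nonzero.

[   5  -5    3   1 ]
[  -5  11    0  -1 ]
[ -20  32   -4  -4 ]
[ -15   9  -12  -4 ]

first zero-pivot column = 0

Naive forward elimination:
R2 <- R2 - (-1)*R1:  [ 0  6  3  0 ]
R3 <- R3 - (-4)*R1:  [  0  12   8   0 ]
R4 <- R4 - (-3)*R1:  [  0  -6  -3  -1 ]
R3 <- R3 - (2)*R2:  [ 0  0  2  0 ]
R4 <- R4 - (-1)*R2:  [  0   0   0  -1 ]
All pivots nonzero; naive elimination completes without hitting a zero pivot.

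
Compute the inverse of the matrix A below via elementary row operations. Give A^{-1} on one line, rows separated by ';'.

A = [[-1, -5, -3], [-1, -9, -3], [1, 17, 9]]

Gauss-Jordan on [A | I]:
R1 <- (1/-1)*R1:  [  1   5   3  |  -1   0   0 ]
R2 <- R2 - (-1)*R1:  [  0  -4   0  |  -1   1   0 ]
R3 <- R3 - (1)*R1:  [  0  12   6  |   1   0   1 ]
R2 <- (1/-4)*R2:  [    0     1     0  |   1/4  -1/4     0 ]
R1 <- R1 - (5)*R2:  [    1     0     3  |  -9/4   5/4     0 ]
R3 <- R3 - (12)*R2:  [  0   0   6  |  -2   3   1 ]
R3 <- (1/6)*R3:  [    0     0     1  |  -1/3   1/2   1/6 ]
R1 <- R1 - (3)*R3:  [    1     0     0  |  -5/4  -1/4  -1/2 ]
Right block of [I | A^{-1}] is the inverse:
[ -5/4  -1/4  -1/2 ]
[  1/4  -1/4     0 ]
[ -1/3   1/2   1/6 ]

inverse = [-5/4 -1/4 -1/2; 1/4 -1/4 0; -1/3 1/2 1/6]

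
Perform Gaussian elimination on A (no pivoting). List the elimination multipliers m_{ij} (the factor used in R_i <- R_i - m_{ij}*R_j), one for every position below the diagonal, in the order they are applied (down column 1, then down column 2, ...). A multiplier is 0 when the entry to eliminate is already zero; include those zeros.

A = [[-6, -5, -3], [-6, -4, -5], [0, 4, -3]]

Forward elimination:
R2 <- R2 - (1)*R1:  [  0   1  -2 ]
R3: entry in column 1 is already 0 -> m_{31} = 0 (no row operation needed)
R3 <- R3 - (4)*R2:  [ 0  0  5 ]
Multipliers (in order of application): m_{21} = 1, m_{31} = 0, m_{32} = 4

multipliers: 1, 0, 4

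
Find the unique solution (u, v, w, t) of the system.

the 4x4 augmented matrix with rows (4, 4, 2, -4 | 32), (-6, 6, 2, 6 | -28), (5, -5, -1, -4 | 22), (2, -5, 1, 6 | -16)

Forward elimination on [A|b]:
R2 <- R2 - (-3/2)*R1:  [  0  12   5   0  20 ]
R3 <- R3 - (5/4)*R1:  [    0   -10  -7/2     1   -18 ]
R4 <- R4 - (1/2)*R1:  [   0   -7    0    8  -32 ]
R3 <- R3 - (-5/6)*R2:  [    0     0   2/3     1  -4/3 ]
R4 <- R4 - (-7/12)*R2:  [     0      0  35/12      8  -61/3 ]
R4 <- R4 - (35/8)*R3:  [     0      0      0   29/8  -29/2 ]
Row echelon form:
[ 4   4    2    -4  |     32 ]
[ 0  12    5     0  |     20 ]
[ 0   0  2/3     1  |   -4/3 ]
[ 0   0    0  29/8  |  -29/2 ]
Back-substitution:
t = (-29/2) / (29/8) = -4
w = (-4/3 - (1)*(-4)) / (2/3) = 4
v = (20 - (5)*(4)) / 12 = 0
u = (32 - (4)*(0) - (2)*(4) - (-4)*(-4)) / 4 = 2

(2, 0, 4, -4)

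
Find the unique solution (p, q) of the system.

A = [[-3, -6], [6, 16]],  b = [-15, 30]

Forward elimination on [A|b]:
R2 <- R2 - (-2)*R1:  [ 0  4  0 ]
Row echelon form:
[ -3  -6  |  -15 ]
[  0   4  |    0 ]
Back-substitution:
q = (0) / 4 = 0
p = (-15 - (-6)*(0)) / -3 = 5

(5, 0)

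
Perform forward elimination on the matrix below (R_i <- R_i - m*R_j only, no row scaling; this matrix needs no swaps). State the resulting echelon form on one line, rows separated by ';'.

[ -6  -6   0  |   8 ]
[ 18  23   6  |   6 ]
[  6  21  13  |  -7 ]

REF = [-6 -6 0 8; 0 5 6 30; 0 0 -5 -89]

Forward elimination:
R2 <- R2 - (-3)*R1:  [  0   5   6  30 ]
R3 <- R3 - (-1)*R1:  [  0  15  13   1 ]
R3 <- R3 - (3)*R2:  [   0    0   -5  -89 ]
Row echelon form:
[ -6  -6   0  |    8 ]
[  0   5   6  |   30 ]
[  0   0  -5  |  -89 ]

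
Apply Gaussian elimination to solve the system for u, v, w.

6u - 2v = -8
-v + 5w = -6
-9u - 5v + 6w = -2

(-1, 1, -1)

Forward elimination on [A|b]:
R3 <- R3 - (-3/2)*R1:  [   0   -8    6  -14 ]
R3 <- R3 - (8)*R2:  [   0    0  -34   34 ]
Row echelon form:
[ 6  -2    0  |  -8 ]
[ 0  -1    5  |  -6 ]
[ 0   0  -34  |  34 ]
Back-substitution:
w = (34) / -34 = -1
v = (-6 - (5)*(-1)) / -1 = 1
u = (-8 - (-2)*(1)) / 6 = -1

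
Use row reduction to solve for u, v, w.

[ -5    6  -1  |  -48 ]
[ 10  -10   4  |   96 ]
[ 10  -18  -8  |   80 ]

(4, -4, 4)

Forward elimination on [A|b]:
R2 <- R2 - (-2)*R1:  [ 0  2  2  0 ]
R3 <- R3 - (-2)*R1:  [   0   -6  -10  -16 ]
R3 <- R3 - (-3)*R2:  [   0    0   -4  -16 ]
Row echelon form:
[ -5  6  -1  |  -48 ]
[  0  2   2  |    0 ]
[  0  0  -4  |  -16 ]
Back-substitution:
w = (-16) / -4 = 4
v = (0 - (2)*(4)) / 2 = -4
u = (-48 - (6)*(-4) - (-1)*(4)) / -5 = 4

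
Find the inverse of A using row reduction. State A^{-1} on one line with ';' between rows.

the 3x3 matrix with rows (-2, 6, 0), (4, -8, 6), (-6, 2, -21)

Gauss-Jordan on [A | I]:
R1 <- (1/-2)*R1:  [    1    -3     0  |  -1/2     0     0 ]
R2 <- R2 - (4)*R1:  [ 0  4  6  |  2  1  0 ]
R3 <- R3 - (-6)*R1:  [   0  -16  -21  |   -3    0    1 ]
R2 <- (1/4)*R2:  [   0    1  3/2  |  1/2  1/4    0 ]
R1 <- R1 - (-3)*R2:  [   1    0  9/2  |    1  3/4    0 ]
R3 <- R3 - (-16)*R2:  [ 0  0  3  |  5  4  1 ]
R3 <- (1/3)*R3:  [   0    0    1  |  5/3  4/3  1/3 ]
R1 <- R1 - (9/2)*R3:  [     1      0      0  |  -13/2  -21/4   -3/2 ]
R2 <- R2 - (3/2)*R3:  [    0     1     0  |    -2  -7/4  -1/2 ]
Right block of [I | A^{-1}] is the inverse:
[ -13/2  -21/4  -3/2 ]
[    -2   -7/4  -1/2 ]
[   5/3    4/3   1/3 ]

inverse = [-13/2 -21/4 -3/2; -2 -7/4 -1/2; 5/3 4/3 1/3]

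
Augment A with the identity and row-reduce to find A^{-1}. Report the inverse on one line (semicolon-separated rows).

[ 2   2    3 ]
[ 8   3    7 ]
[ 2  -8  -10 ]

Gauss-Jordan on [A | I]:
R1 <- (1/2)*R1:  [   1    1  3/2  |  1/2    0    0 ]
R2 <- R2 - (8)*R1:  [  0  -5  -5  |  -4   1   0 ]
R3 <- R3 - (2)*R1:  [   0  -10  -13  |   -1    0    1 ]
R2 <- (1/-5)*R2:  [    0     1     1  |   4/5  -1/5     0 ]
R1 <- R1 - (1)*R2:  [     1      0    1/2  |  -3/10    1/5      0 ]
R3 <- R3 - (-10)*R2:  [  0   0  -3  |   7  -2   1 ]
R3 <- (1/-3)*R3:  [    0     0     1  |  -7/3   2/3  -1/3 ]
R1 <- R1 - (1/2)*R3:  [     1      0      0  |  13/15  -2/15    1/6 ]
R2 <- R2 - (1)*R3:  [      0       1       0  |   47/15  -13/15     1/3 ]
Right block of [I | A^{-1}] is the inverse:
[ 13/15   -2/15   1/6 ]
[ 47/15  -13/15   1/3 ]
[  -7/3     2/3  -1/3 ]

inverse = [13/15 -2/15 1/6; 47/15 -13/15 1/3; -7/3 2/3 -1/3]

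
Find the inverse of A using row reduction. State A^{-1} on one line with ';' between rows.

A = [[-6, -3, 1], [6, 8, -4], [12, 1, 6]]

inverse = [-26/75 -19/150 -2/75; 14/25 8/25 3/25; 3/5 1/5 1/5]

Gauss-Jordan on [A | I]:
R1 <- (1/-6)*R1:  [    1   1/2  -1/6  |  -1/6     0     0 ]
R2 <- R2 - (6)*R1:  [  0   5  -3  |   1   1   0 ]
R3 <- R3 - (12)*R1:  [  0  -5   8  |   2   0   1 ]
R2 <- (1/5)*R2:  [    0     1  -3/5  |   1/5   1/5     0 ]
R1 <- R1 - (1/2)*R2:  [     1      0   2/15  |  -4/15  -1/10      0 ]
R3 <- R3 - (-5)*R2:  [ 0  0  5  |  3  1  1 ]
R3 <- (1/5)*R3:  [   0    0    1  |  3/5  1/5  1/5 ]
R1 <- R1 - (2/15)*R3:  [       1        0        0  |   -26/75  -19/150    -2/75 ]
R2 <- R2 - (-3/5)*R3:  [     0      1      0  |  14/25   8/25   3/25 ]
Right block of [I | A^{-1}] is the inverse:
[ -26/75  -19/150  -2/75 ]
[  14/25     8/25   3/25 ]
[    3/5      1/5    1/5 ]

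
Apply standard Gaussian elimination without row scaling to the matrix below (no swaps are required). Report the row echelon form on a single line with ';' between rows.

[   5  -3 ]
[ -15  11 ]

Forward elimination:
R2 <- R2 - (-3)*R1:  [ 0  2 ]
Row echelon form:
[ 5  -3 ]
[ 0   2 ]

REF = [5 -3; 0 2]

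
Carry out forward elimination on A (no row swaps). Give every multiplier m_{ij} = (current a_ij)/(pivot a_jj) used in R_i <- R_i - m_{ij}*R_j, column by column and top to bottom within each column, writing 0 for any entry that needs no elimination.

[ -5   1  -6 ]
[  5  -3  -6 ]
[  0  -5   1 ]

Forward elimination:
R2 <- R2 - (-1)*R1:  [   0   -2  -12 ]
R3: entry in column 1 is already 0 -> m_{31} = 0 (no row operation needed)
R3 <- R3 - (5/2)*R2:  [  0   0  31 ]
Multipliers (in order of application): m_{21} = -1, m_{31} = 0, m_{32} = 5/2

multipliers: -1, 0, 5/2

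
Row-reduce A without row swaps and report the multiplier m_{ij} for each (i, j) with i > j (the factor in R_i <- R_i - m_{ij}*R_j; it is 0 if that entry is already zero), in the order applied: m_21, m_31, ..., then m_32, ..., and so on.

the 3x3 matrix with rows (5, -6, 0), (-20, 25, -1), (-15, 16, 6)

multipliers: -4, -3, -2

Forward elimination:
R2 <- R2 - (-4)*R1:  [  0   1  -1 ]
R3 <- R3 - (-3)*R1:  [  0  -2   6 ]
R3 <- R3 - (-2)*R2:  [ 0  0  4 ]
Multipliers (in order of application): m_{21} = -4, m_{31} = -3, m_{32} = -2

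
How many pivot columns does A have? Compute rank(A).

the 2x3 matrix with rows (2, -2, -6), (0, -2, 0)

Row reduction:
Row echelon form:
[ 2  -2  -6 ]
[ 0  -2   0 ]
Nonzero rows / pivot columns: 2

rank(A) = 2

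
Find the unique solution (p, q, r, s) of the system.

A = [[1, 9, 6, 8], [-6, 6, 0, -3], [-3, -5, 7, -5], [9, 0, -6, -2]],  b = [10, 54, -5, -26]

Forward elimination on [A|b]:
R2 <- R2 - (-6)*R1:  [   0   60   36   45  114 ]
R3 <- R3 - (-3)*R1:  [  0  22  25  19  25 ]
R4 <- R4 - (9)*R1:  [    0   -81   -60   -74  -116 ]
R3 <- R3 - (11/30)*R2:  [     0      0   59/5    5/2  -84/5 ]
R4 <- R4 - (-27/20)*R2:  [      0       0   -57/5   -53/4  379/10 ]
R4 <- R4 - (-57/59)*R3:  [         0          0          0  -2557/236   2557/118 ]
Row echelon form:
[ 1   9     6          8  |        10 ]
[ 0  60    36         45  |       114 ]
[ 0   0  59/5        5/2  |     -84/5 ]
[ 0   0     0  -2557/236  |  2557/118 ]
Back-substitution:
s = (2557/118) / (-2557/236) = -2
r = (-84/5 - (5/2)*(-2)) / (59/5) = -1
q = (114 - (36)*(-1) - (45)*(-2)) / 60 = 4
p = (10 - (9)*(4) - (6)*(-1) - (8)*(-2)) / 1 = -4

(-4, 4, -1, -2)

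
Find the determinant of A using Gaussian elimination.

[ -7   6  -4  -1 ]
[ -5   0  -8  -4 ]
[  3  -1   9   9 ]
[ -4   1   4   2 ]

Forward elimination:
R2 <- R2 - (5/7)*R1:  [     0  -30/7  -36/7  -23/7 ]
R3 <- R3 - (-3/7)*R1:  [    0  11/7  51/7  60/7 ]
R4 <- R4 - (4/7)*R1:  [     0  -17/7   44/7   18/7 ]
R3 <- R3 - (-11/30)*R2:  [      0       0    27/5  221/30 ]
R4 <- R4 - (17/30)*R2:  [      0       0    46/5  133/30 ]
R4 <- R4 - (46/27)*R3:  [         0          0          0  -1315/162 ]
Upper-triangular form:
[ -7      6     -4         -1 ]
[  0  -30/7  -36/7      -23/7 ]
[  0      0   27/5     221/30 ]
[  0      0      0  -1315/162 ]
det(A) = (-1)^0 * (-7) * (-30/7) * (27/5) * (-1315/162) = -1315  (0 row swaps -> sign +1)

det(A) = -1315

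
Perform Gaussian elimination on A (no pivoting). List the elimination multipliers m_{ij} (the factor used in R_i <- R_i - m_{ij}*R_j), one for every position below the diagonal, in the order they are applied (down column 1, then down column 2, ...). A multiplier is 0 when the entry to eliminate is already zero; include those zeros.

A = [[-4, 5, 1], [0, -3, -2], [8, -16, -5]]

Forward elimination:
R2: entry in column 1 is already 0 -> m_{21} = 0 (no row operation needed)
R3 <- R3 - (-2)*R1:  [  0  -6  -3 ]
R3 <- R3 - (2)*R2:  [ 0  0  1 ]
Multipliers (in order of application): m_{21} = 0, m_{31} = -2, m_{32} = 2

multipliers: 0, -2, 2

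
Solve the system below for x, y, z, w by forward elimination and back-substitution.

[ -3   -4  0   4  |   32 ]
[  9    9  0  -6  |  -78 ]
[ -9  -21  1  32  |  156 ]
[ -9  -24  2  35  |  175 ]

Forward elimination on [A|b]:
R2 <- R2 - (-3)*R1:  [  0  -3   0   6  18 ]
R3 <- R3 - (3)*R1:  [  0  -9   1  20  60 ]
R4 <- R4 - (3)*R1:  [   0  -12    2   23   79 ]
R3 <- R3 - (3)*R2:  [ 0  0  1  2  6 ]
R4 <- R4 - (4)*R2:  [  0   0   2  -1   7 ]
R4 <- R4 - (2)*R3:  [  0   0   0  -5  -5 ]
Row echelon form:
[ -3  -4  0   4  |  32 ]
[  0  -3  0   6  |  18 ]
[  0   0  1   2  |   6 ]
[  0   0  0  -5  |  -5 ]
Back-substitution:
w = (-5) / -5 = 1
z = (6 - (2)*(1)) / 1 = 4
y = (18 - (6)*(1)) / -3 = -4
x = (32 - (-4)*(-4) - (4)*(1)) / -3 = -4

(-4, -4, 4, 1)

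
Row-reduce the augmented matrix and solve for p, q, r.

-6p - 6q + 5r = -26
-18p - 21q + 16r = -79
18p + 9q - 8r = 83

Forward elimination on [A|b]:
R2 <- R2 - (3)*R1:  [  0  -3   1  -1 ]
R3 <- R3 - (-3)*R1:  [  0  -9   7   5 ]
R3 <- R3 - (3)*R2:  [ 0  0  4  8 ]
Row echelon form:
[ -6  -6  5  |  -26 ]
[  0  -3  1  |   -1 ]
[  0   0  4  |    8 ]
Back-substitution:
r = (8) / 4 = 2
q = (-1 - (1)*(2)) / -3 = 1
p = (-26 - (-6)*(1) - (5)*(2)) / -6 = 5

(5, 1, 2)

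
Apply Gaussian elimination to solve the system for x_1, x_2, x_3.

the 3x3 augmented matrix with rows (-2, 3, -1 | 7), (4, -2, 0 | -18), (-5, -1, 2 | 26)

Forward elimination on [A|b]:
R2 <- R2 - (-2)*R1:  [  0   4  -2  -4 ]
R3 <- R3 - (5/2)*R1:  [     0  -17/2    9/2   17/2 ]
R3 <- R3 - (-17/8)*R2:  [   0    0  1/4    0 ]
Row echelon form:
[ -2  3   -1  |   7 ]
[  0  4   -2  |  -4 ]
[  0  0  1/4  |   0 ]
Back-substitution:
x_3 = (0) / (1/4) = 0
x_2 = (-4 - (-2)*(0)) / 4 = -1
x_1 = (7 - (3)*(-1) - (-1)*(0)) / -2 = -5

(-5, -1, 0)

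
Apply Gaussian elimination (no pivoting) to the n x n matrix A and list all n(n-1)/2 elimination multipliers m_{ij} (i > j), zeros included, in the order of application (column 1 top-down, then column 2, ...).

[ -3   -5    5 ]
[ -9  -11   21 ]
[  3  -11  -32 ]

multipliers: 3, -1, -4

Forward elimination:
R2 <- R2 - (3)*R1:  [ 0  4  6 ]
R3 <- R3 - (-1)*R1:  [   0  -16  -27 ]
R3 <- R3 - (-4)*R2:  [  0   0  -3 ]
Multipliers (in order of application): m_{21} = 3, m_{31} = -1, m_{32} = -4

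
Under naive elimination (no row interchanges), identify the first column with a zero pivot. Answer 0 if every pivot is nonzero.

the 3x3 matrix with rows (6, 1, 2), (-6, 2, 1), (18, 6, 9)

Naive forward elimination:
R2 <- R2 - (-1)*R1:  [ 0  3  3 ]
R3 <- R3 - (3)*R1:  [ 0  3  3 ]
R3 <- R3 - (1)*R2:  [ 0  0  0 ]
Matrix at this point:
[ 6  1  2 ]
[ 0  3  3 ]
[ 0  0  0 ]
Pivot entry (3,3) in the last row is zero and there are no rows below to swap with -> zero pivot in column 3 (A is singular).

first zero-pivot column = 3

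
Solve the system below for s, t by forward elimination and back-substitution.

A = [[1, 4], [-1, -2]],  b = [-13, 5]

(3, -4)

Forward elimination on [A|b]:
R2 <- R2 - (-1)*R1:  [  0   2  -8 ]
Row echelon form:
[ 1  4  |  -13 ]
[ 0  2  |   -8 ]
Back-substitution:
t = (-8) / 2 = -4
s = (-13 - (4)*(-4)) / 1 = 3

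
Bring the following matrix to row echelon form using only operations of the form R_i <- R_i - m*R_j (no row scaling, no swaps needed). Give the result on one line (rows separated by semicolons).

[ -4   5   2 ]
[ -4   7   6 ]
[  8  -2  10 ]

Forward elimination:
R2 <- R2 - (1)*R1:  [ 0  2  4 ]
R3 <- R3 - (-2)*R1:  [  0   8  14 ]
R3 <- R3 - (4)*R2:  [  0   0  -2 ]
Row echelon form:
[ -4  5   2 ]
[  0  2   4 ]
[  0  0  -2 ]

REF = [-4 5 2; 0 2 4; 0 0 -2]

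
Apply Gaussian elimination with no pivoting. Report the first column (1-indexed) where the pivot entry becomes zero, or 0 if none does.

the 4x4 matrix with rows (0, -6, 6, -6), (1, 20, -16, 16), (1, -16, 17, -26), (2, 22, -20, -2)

first zero-pivot column = 1

Naive forward elimination:
Pivot entry (1,1) is zero but row 2 has 1 in column 1 -> naive elimination stops; a row interchange (e.g. R1 <-> R2) would be required here.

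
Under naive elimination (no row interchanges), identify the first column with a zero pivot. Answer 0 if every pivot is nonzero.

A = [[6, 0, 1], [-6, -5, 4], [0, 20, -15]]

Naive forward elimination:
R2 <- R2 - (-1)*R1:  [  0  -5   5 ]
R3 <- R3 - (-4)*R2:  [ 0  0  5 ]
All pivots nonzero; naive elimination completes without hitting a zero pivot.

first zero-pivot column = 0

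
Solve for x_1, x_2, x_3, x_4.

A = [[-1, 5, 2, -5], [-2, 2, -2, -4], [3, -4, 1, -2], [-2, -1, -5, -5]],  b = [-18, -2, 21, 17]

Forward elimination on [A|b]:
R2 <- R2 - (2)*R1:  [  0  -8  -6   6  34 ]
R3 <- R3 - (-3)*R1:  [   0   11    7  -17  -33 ]
R4 <- R4 - (2)*R1:  [   0  -11   -9    5   53 ]
R3 <- R3 - (-11/8)*R2:  [     0      0   -5/4  -35/4   55/4 ]
R4 <- R4 - (11/8)*R2:  [     0      0   -3/4  -13/4   25/4 ]
R4 <- R4 - (3/5)*R3:  [  0   0   0   2  -2 ]
Row echelon form:
[ -1   5     2     -5  |   -18 ]
[  0  -8    -6      6  |    34 ]
[  0   0  -5/4  -35/4  |  55/4 ]
[  0   0     0      2  |    -2 ]
Back-substitution:
x_4 = (-2) / 2 = -1
x_3 = (55/4 - (-35/4)*(-1)) / (-5/4) = -4
x_2 = (34 - (-6)*(-4) - (6)*(-1)) / -8 = -2
x_1 = (-18 - (5)*(-2) - (2)*(-4) - (-5)*(-1)) / -1 = 5

(5, -2, -4, -1)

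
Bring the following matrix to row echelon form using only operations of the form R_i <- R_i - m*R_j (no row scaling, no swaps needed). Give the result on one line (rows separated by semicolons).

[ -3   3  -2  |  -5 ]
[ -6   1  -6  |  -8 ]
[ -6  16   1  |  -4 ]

REF = [-3 3 -2 -5; 0 -5 -2 2; 0 0 1 10]

Forward elimination:
R2 <- R2 - (2)*R1:  [  0  -5  -2   2 ]
R3 <- R3 - (2)*R1:  [  0  10   5   6 ]
R3 <- R3 - (-2)*R2:  [  0   0   1  10 ]
Row echelon form:
[ -3   3  -2  |  -5 ]
[  0  -5  -2  |   2 ]
[  0   0   1  |  10 ]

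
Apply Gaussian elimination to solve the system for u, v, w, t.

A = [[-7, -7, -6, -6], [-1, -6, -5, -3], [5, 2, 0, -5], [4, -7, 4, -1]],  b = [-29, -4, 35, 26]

Forward elimination on [A|b]:
R2 <- R2 - (1/7)*R1:  [     0     -5  -29/7  -15/7    1/7 ]
R3 <- R3 - (-5/7)*R1:  [     0     -3  -30/7  -65/7  100/7 ]
R4 <- R4 - (-4/7)*R1:  [     0    -11    4/7  -31/7   66/7 ]
R3 <- R3 - (3/5)*R2:  [    0     0  -9/5    -8  71/5 ]
R4 <- R4 - (11/5)*R2:  [      0       0  339/35     2/7  319/35 ]
R4 <- R4 - (-113/21)*R3:  [       0        0        0  -898/21  1796/21 ]
Row echelon form:
[ -7  -7     -6       -6  |      -29 ]
[  0  -5  -29/7    -15/7  |      1/7 ]
[  0   0   -9/5       -8  |     71/5 ]
[  0   0      0  -898/21  |  1796/21 ]
Back-substitution:
t = (1796/21) / (-898/21) = -2
w = (71/5 - (-8)*(-2)) / (-9/5) = 1
v = (1/7 - (-29/7)*(1) - (-15/7)*(-2)) / -5 = 0
u = (-29 - (-7)*(0) - (-6)*(1) - (-6)*(-2)) / -7 = 5

(5, 0, 1, -2)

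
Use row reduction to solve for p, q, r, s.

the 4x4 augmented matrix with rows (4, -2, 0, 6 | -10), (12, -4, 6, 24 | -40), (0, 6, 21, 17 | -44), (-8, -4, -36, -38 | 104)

Forward elimination on [A|b]:
R2 <- R2 - (3)*R1:  [   0    2    6    6  -10 ]
R4 <- R4 - (-2)*R1:  [   0   -8  -36  -26   84 ]
R3 <- R3 - (3)*R2:  [   0    0    3   -1  -14 ]
R4 <- R4 - (-4)*R2:  [   0    0  -12   -2   44 ]
R4 <- R4 - (-4)*R3:  [   0    0    0   -6  -12 ]
Row echelon form:
[ 4  -2  0   6  |  -10 ]
[ 0   2  6   6  |  -10 ]
[ 0   0  3  -1  |  -14 ]
[ 0   0  0  -6  |  -12 ]
Back-substitution:
s = (-12) / -6 = 2
r = (-14 - (-1)*(2)) / 3 = -4
q = (-10 - (6)*(-4) - (6)*(2)) / 2 = 1
p = (-10 - (-2)*(1) - (6)*(2)) / 4 = -5

(-5, 1, -4, 2)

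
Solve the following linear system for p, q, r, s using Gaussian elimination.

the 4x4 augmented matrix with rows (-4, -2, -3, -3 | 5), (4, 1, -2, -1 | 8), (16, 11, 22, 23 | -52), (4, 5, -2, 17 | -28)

(1, 0, -1, -2)

Forward elimination on [A|b]:
R2 <- R2 - (-1)*R1:  [  0  -1  -5  -4  13 ]
R3 <- R3 - (-4)*R1:  [   0    3   10   11  -32 ]
R4 <- R4 - (-1)*R1:  [   0    3   -5   14  -23 ]
R3 <- R3 - (-3)*R2:  [  0   0  -5  -1   7 ]
R4 <- R4 - (-3)*R2:  [   0    0  -20    2   16 ]
R4 <- R4 - (4)*R3:  [   0    0    0    6  -12 ]
Row echelon form:
[ -4  -2  -3  -3  |    5 ]
[  0  -1  -5  -4  |   13 ]
[  0   0  -5  -1  |    7 ]
[  0   0   0   6  |  -12 ]
Back-substitution:
s = (-12) / 6 = -2
r = (7 - (-1)*(-2)) / -5 = -1
q = (13 - (-5)*(-1) - (-4)*(-2)) / -1 = 0
p = (5 - (-2)*(0) - (-3)*(-1) - (-3)*(-2)) / -4 = 1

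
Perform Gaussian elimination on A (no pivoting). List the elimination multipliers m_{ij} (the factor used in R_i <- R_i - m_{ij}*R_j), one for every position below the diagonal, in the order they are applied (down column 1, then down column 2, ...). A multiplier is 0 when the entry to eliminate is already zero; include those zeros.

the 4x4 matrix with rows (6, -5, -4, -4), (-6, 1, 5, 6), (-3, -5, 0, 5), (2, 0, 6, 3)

multipliers: -1, -1/2, 1/3, 15/8, -5/12, -2

Forward elimination:
R2 <- R2 - (-1)*R1:  [  0  -4   1   2 ]
R3 <- R3 - (-1/2)*R1:  [     0  -15/2     -2      3 ]
R4 <- R4 - (1/3)*R1:  [    0   5/3  22/3  13/3 ]
R3 <- R3 - (15/8)*R2:  [     0      0  -31/8   -3/4 ]
R4 <- R4 - (-5/12)*R2:  [    0     0  31/4  31/6 ]
R4 <- R4 - (-2)*R3:  [    0     0     0  11/3 ]
Multipliers (in order of application): m_{21} = -1, m_{31} = -1/2, m_{41} = 1/3, m_{32} = 15/8, m_{42} = -5/12, m_{43} = -2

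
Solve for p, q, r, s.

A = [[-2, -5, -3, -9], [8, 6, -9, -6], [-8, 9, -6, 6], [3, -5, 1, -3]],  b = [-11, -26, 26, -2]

(-1, -4, -4, 5)

Forward elimination on [A|b]:
R2 <- R2 - (-4)*R1:  [   0  -14  -21  -42  -70 ]
R3 <- R3 - (4)*R1:  [  0  29   6  42  70 ]
R4 <- R4 - (-3/2)*R1:  [     0  -25/2   -7/2  -33/2  -37/2 ]
R3 <- R3 - (-29/14)*R2:  [     0      0  -75/2    -45    -75 ]
R4 <- R4 - (25/28)*R2:  [    0     0  61/4    21    44 ]
R4 <- R4 - (-61/150)*R3:  [     0      0      0  27/10   27/2 ]
Row echelon form:
[ -2   -5     -3     -9  |   -11 ]
[  0  -14    -21    -42  |   -70 ]
[  0    0  -75/2    -45  |   -75 ]
[  0    0      0  27/10  |  27/2 ]
Back-substitution:
s = (27/2) / (27/10) = 5
r = (-75 - (-45)*(5)) / (-75/2) = -4
q = (-70 - (-21)*(-4) - (-42)*(5)) / -14 = -4
p = (-11 - (-5)*(-4) - (-3)*(-4) - (-9)*(5)) / -2 = -1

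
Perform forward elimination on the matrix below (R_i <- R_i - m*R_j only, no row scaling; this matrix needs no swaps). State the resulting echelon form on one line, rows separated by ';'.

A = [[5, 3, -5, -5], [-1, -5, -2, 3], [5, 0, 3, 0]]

Forward elimination:
R2 <- R2 - (-1/5)*R1:  [     0  -22/5     -3      2 ]
R3 <- R3 - (1)*R1:  [  0  -3   8   5 ]
R3 <- R3 - (15/22)*R2:  [      0       0  221/22   40/11 ]
Row echelon form:
[ 5      3      -5     -5 ]
[ 0  -22/5      -3      2 ]
[ 0      0  221/22  40/11 ]

REF = [5 3 -5 -5; 0 -22/5 -3 2; 0 0 221/22 40/11]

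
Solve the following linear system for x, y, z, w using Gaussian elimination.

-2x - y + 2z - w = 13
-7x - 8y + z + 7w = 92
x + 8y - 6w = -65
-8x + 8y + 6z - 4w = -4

Forward elimination on [A|b]:
R2 <- R2 - (7/2)*R1:  [    0  -9/2    -6  21/2  93/2 ]
R3 <- R3 - (-1/2)*R1:  [      0    15/2       1   -13/2  -117/2 ]
R4 <- R4 - (4)*R1:  [   0   12   -2    0  -56 ]
R3 <- R3 - (-5/3)*R2:  [  0   0  -9  11  19 ]
R4 <- R4 - (-8/3)*R2:  [   0    0  -18   28   68 ]
R4 <- R4 - (2)*R3:  [  0   0   0   6  30 ]
Row echelon form:
[ -2    -1   2    -1  |    13 ]
[  0  -9/2  -6  21/2  |  93/2 ]
[  0     0  -9    11  |    19 ]
[  0     0   0     6  |    30 ]
Back-substitution:
w = (30) / 6 = 5
z = (19 - (11)*(5)) / -9 = 4
y = (93/2 - (-6)*(4) - (21/2)*(5)) / (-9/2) = -4
x = (13 - (-1)*(-4) - (2)*(4) - (-1)*(5)) / -2 = -3

(-3, -4, 4, 5)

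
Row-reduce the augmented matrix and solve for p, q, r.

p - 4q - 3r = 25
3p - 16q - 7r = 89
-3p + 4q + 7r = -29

(-4, -5, -3)

Forward elimination on [A|b]:
R2 <- R2 - (3)*R1:  [  0  -4   2  14 ]
R3 <- R3 - (-3)*R1:  [  0  -8  -2  46 ]
R3 <- R3 - (2)*R2:  [  0   0  -6  18 ]
Row echelon form:
[ 1  -4  -3  |  25 ]
[ 0  -4   2  |  14 ]
[ 0   0  -6  |  18 ]
Back-substitution:
r = (18) / -6 = -3
q = (14 - (2)*(-3)) / -4 = -5
p = (25 - (-4)*(-5) - (-3)*(-3)) / 1 = -4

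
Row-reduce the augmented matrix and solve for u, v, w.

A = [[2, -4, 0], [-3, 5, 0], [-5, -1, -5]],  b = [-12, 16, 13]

Forward elimination on [A|b]:
R2 <- R2 - (-3/2)*R1:  [  0  -1   0  -2 ]
R3 <- R3 - (-5/2)*R1:  [   0  -11   -5  -17 ]
R3 <- R3 - (11)*R2:  [  0   0  -5   5 ]
Row echelon form:
[ 2  -4   0  |  -12 ]
[ 0  -1   0  |   -2 ]
[ 0   0  -5  |    5 ]
Back-substitution:
w = (5) / -5 = -1
v = (-2) / -1 = 2
u = (-12 - (-4)*(2)) / 2 = -2

(-2, 2, -1)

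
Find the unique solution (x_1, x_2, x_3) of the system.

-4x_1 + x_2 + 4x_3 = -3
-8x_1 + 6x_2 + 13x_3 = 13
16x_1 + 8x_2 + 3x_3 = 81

(4, 1, 3)

Forward elimination on [A|b]:
R2 <- R2 - (2)*R1:  [  0   4   5  19 ]
R3 <- R3 - (-4)*R1:  [  0  12  19  69 ]
R3 <- R3 - (3)*R2:  [  0   0   4  12 ]
Row echelon form:
[ -4  1  4  |  -3 ]
[  0  4  5  |  19 ]
[  0  0  4  |  12 ]
Back-substitution:
x_3 = (12) / 4 = 3
x_2 = (19 - (5)*(3)) / 4 = 1
x_1 = (-3 - (1)*(1) - (4)*(3)) / -4 = 4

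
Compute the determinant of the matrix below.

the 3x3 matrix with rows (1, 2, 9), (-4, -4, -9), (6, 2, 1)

det(A) = 58

Forward elimination:
R2 <- R2 - (-4)*R1:  [  0   4  27 ]
R3 <- R3 - (6)*R1:  [   0  -10  -53 ]
R3 <- R3 - (-5/2)*R2:  [    0     0  29/2 ]
Upper-triangular form:
[ 1  2     9 ]
[ 0  4    27 ]
[ 0  0  29/2 ]
det(A) = (-1)^0 * (1) * (4) * (29/2) = 58  (0 row swaps -> sign +1)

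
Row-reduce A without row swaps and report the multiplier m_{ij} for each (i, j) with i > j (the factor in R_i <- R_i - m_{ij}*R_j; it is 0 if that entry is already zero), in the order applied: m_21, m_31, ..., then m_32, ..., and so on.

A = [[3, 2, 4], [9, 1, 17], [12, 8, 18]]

Forward elimination:
R2 <- R2 - (3)*R1:  [  0  -5   5 ]
R3 <- R3 - (4)*R1:  [ 0  0  2 ]
R3: entry in column 2 is already 0 -> m_{32} = 0 (no row operation needed)
Multipliers (in order of application): m_{21} = 3, m_{31} = 4, m_{32} = 0

multipliers: 3, 4, 0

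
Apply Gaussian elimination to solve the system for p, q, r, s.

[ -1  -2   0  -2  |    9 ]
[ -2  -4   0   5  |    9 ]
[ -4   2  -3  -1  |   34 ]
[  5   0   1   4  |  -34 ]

Forward elimination on [A|b]:
R2 <- R2 - (2)*R1:  [  0   0   0   9  -9 ]
R3 <- R3 - (4)*R1:  [  0  10  -3   7  -2 ]
R4 <- R4 - (-5)*R1:  [   0  -10    1   -6   11 ]
R2 <-> R3   (pivot in column 2 was zero)
[ -1   -2   0  -2   9 ]
[  0   10  -3   7  -2 ]
[  0    0   0   9  -9 ]
[  0  -10   1  -6  11 ]
R4 <- R4 - (-1)*R2:  [  0   0  -2   1   9 ]
R3 <-> R4   (pivot in column 3 was zero)
[ -1  -2   0  -2   9 ]
[  0  10  -3   7  -2 ]
[  0   0  -2   1   9 ]
[  0   0   0   9  -9 ]
Row echelon form:
[ -1  -2   0  -2  |   9 ]
[  0  10  -3   7  |  -2 ]
[  0   0  -2   1  |   9 ]
[  0   0   0   9  |  -9 ]
Back-substitution:
s = (-9) / 9 = -1
r = (9 - (1)*(-1)) / -2 = -5
q = (-2 - (-3)*(-5) - (7)*(-1)) / 10 = -1
p = (9 - (-2)*(-1) - (-2)*(-1)) / -1 = -5

(-5, -1, -5, -1)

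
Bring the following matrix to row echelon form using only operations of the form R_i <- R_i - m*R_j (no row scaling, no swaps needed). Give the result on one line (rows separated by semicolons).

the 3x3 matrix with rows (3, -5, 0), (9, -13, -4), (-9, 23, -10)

REF = [3 -5 0; 0 2 -4; 0 0 6]

Forward elimination:
R2 <- R2 - (3)*R1:  [  0   2  -4 ]
R3 <- R3 - (-3)*R1:  [   0    8  -10 ]
R3 <- R3 - (4)*R2:  [ 0  0  6 ]
Row echelon form:
[ 3  -5   0 ]
[ 0   2  -4 ]
[ 0   0   6 ]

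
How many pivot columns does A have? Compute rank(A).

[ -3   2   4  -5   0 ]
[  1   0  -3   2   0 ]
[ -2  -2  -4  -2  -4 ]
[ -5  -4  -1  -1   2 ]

Row reduction:
R2 <- R2 - (-1/3)*R1:  [    0   2/3  -5/3   1/3     0 ]
R3 <- R3 - (2/3)*R1:  [     0  -10/3  -20/3    4/3     -4 ]
R4 <- R4 - (5/3)*R1:  [     0  -22/3  -23/3   22/3      2 ]
R3 <- R3 - (-5)*R2:  [   0    0  -15    3   -4 ]
R4 <- R4 - (-11)*R2:  [   0    0  -26   11    2 ]
R4 <- R4 - (26/15)*R3:  [      0       0       0    29/5  134/15 ]
Row echelon form:
[ -3    2     4    -5       0 ]
[  0  2/3  -5/3   1/3       0 ]
[  0    0   -15     3      -4 ]
[  0    0     0  29/5  134/15 ]
Nonzero rows / pivot columns: 4

rank(A) = 4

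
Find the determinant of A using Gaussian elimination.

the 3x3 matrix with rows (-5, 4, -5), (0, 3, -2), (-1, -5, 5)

det(A) = -32

Forward elimination:
R3 <- R3 - (1/5)*R1:  [     0  -29/5      6 ]
R3 <- R3 - (-29/15)*R2:  [     0      0  32/15 ]
Upper-triangular form:
[ -5  4     -5 ]
[  0  3     -2 ]
[  0  0  32/15 ]
det(A) = (-1)^0 * (-5) * (3) * (32/15) = -32  (0 row swaps -> sign +1)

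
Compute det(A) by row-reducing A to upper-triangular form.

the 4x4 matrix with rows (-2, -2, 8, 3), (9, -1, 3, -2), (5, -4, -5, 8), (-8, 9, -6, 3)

Forward elimination:
R2 <- R2 - (-9/2)*R1:  [    0   -10    39  23/2 ]
R3 <- R3 - (-5/2)*R1:  [    0    -9    15  31/2 ]
R4 <- R4 - (4)*R1:  [   0   17  -38   -9 ]
R3 <- R3 - (9/10)*R2:  [       0        0  -201/10   103/20 ]
R4 <- R4 - (-17/10)*R2:  [      0       0  283/10  211/20 ]
R4 <- R4 - (-283/201)*R3:  [        0         0         0  3578/201 ]
Upper-triangular form:
[ -2   -2        8         3 ]
[  0  -10       39      23/2 ]
[  0    0  -201/10    103/20 ]
[  0    0        0  3578/201 ]
det(A) = (-1)^0 * (-2) * (-10) * (-201/10) * (3578/201) = -7156  (0 row swaps -> sign +1)

det(A) = -7156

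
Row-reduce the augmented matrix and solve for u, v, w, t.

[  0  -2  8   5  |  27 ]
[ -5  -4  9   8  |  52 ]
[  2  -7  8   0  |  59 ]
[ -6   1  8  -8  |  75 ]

(-4, -5, 4, -3)

Forward elimination on [A|b]:
R1 <-> R2   (pivot in column 1 was zero)
[ -5  -4  9   8  52 ]
[  0  -2  8   5  27 ]
[  2  -7  8   0  59 ]
[ -6   1  8  -8  75 ]
R3 <- R3 - (-2/5)*R1:  [     0  -43/5   58/5   16/5  399/5 ]
R4 <- R4 - (6/5)*R1:  [     0   29/5  -14/5  -88/5   63/5 ]
R3 <- R3 - (43/10)*R2:  [       0        0   -114/5  -183/10  -363/10 ]
R4 <- R4 - (-29/10)*R2:  [      0       0   102/5  -31/10  909/10 ]
R4 <- R4 - (-17/19)*R3:  [       0        0        0  -370/19  1110/19 ]
Row echelon form:
[ -5  -4       9        8  |       52 ]
[  0  -2       8        5  |       27 ]
[  0   0  -114/5  -183/10  |  -363/10 ]
[  0   0       0  -370/19  |  1110/19 ]
Back-substitution:
t = (1110/19) / (-370/19) = -3
w = (-363/10 - (-183/10)*(-3)) / (-114/5) = 4
v = (27 - (8)*(4) - (5)*(-3)) / -2 = -5
u = (52 - (-4)*(-5) - (9)*(4) - (8)*(-3)) / -5 = -4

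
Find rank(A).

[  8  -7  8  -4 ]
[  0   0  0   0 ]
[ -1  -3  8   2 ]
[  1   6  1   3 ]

rank(A) = 3

Row reduction:
R3 <- R3 - (-1/8)*R1:  [     0  -31/8      9    3/2 ]
R4 <- R4 - (1/8)*R1:  [    0  55/8     0   7/2 ]
R2 <-> R3   (pivot in column 2 was zero)
[ 8     -7  8   -4 ]
[ 0  -31/8  9  3/2 ]
[ 0      0  0    0 ]
[ 0   55/8  0  7/2 ]
R4 <- R4 - (-55/31)*R2:  [      0       0  495/31  191/31 ]
R3 <-> R4   (pivot in column 3 was zero)
[ 8     -7       8      -4 ]
[ 0  -31/8       9     3/2 ]
[ 0      0  495/31  191/31 ]
[ 0      0       0       0 ]
Row echelon form:
[ 8     -7       8      -4 ]
[ 0  -31/8       9     3/2 ]
[ 0      0  495/31  191/31 ]
[ 0      0       0       0 ]
Nonzero rows / pivot columns: 3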